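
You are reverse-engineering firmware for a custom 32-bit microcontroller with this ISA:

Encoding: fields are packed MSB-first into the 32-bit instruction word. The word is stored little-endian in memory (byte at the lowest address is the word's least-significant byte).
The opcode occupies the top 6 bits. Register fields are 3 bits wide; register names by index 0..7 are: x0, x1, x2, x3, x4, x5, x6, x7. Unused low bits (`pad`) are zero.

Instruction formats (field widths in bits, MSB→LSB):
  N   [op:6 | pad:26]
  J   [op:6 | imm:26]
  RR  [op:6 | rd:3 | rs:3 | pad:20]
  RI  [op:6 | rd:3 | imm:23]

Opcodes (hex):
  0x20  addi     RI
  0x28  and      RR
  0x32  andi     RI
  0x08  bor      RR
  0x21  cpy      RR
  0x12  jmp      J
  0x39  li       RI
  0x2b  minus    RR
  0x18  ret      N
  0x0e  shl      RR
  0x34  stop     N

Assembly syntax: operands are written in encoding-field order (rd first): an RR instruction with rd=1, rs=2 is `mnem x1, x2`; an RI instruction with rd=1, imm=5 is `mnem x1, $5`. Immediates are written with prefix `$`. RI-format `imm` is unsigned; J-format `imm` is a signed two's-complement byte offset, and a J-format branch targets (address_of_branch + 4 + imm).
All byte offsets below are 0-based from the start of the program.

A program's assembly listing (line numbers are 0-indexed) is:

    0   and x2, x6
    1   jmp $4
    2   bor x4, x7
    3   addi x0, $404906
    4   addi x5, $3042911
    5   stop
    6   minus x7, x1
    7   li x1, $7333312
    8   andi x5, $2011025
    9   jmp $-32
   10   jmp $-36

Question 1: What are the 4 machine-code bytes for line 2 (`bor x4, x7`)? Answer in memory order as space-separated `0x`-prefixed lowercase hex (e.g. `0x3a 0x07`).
line 2 (bor): pack op=0x8:6|rd=4:3|rs=7:3|pad=0:20 = 0x22700000; little→ 00 00 70 22

0x00 0x00 0x70 0x22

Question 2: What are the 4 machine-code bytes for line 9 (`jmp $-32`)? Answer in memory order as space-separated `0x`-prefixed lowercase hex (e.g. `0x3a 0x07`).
0xe0 0xff 0xff 0x4b

9. jmp fields op=0x12:6|imm=-32:26 → word 4bffffe0h → e0 ff ff 4b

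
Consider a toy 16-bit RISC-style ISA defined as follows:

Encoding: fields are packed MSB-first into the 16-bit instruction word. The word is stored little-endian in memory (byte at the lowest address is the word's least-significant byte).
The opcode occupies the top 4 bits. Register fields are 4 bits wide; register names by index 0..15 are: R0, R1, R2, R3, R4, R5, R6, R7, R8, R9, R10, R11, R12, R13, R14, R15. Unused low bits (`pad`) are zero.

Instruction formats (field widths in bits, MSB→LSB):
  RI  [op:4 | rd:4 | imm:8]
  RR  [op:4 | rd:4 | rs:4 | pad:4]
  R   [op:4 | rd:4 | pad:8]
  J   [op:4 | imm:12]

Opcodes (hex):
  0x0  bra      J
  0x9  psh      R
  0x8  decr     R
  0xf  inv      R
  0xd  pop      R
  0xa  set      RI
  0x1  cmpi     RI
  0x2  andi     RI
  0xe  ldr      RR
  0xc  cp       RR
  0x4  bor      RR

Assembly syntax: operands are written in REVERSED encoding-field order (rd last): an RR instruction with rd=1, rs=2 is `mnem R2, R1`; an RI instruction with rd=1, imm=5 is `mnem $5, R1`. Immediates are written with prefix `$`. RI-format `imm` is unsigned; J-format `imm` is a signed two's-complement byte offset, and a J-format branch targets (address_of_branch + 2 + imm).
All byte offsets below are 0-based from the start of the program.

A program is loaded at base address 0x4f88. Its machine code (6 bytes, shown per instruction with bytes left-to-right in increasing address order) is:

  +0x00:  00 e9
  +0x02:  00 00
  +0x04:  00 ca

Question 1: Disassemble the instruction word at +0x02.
@+02  little-endian(00 00) = 0x0000
  top 4b → 0x0 → bra [J]
  imm: (w>>0)&0xfff=0x0 → $0

bra $0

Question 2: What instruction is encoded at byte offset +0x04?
cp R0, R10

@+04  little-endian(00 ca) = 0xca00
  opcode bits[15:12]=0xc: cp/RR
  rd@[11:8]=0xa ⇒ R10
  rs@[7:4]=0x0 ⇒ R0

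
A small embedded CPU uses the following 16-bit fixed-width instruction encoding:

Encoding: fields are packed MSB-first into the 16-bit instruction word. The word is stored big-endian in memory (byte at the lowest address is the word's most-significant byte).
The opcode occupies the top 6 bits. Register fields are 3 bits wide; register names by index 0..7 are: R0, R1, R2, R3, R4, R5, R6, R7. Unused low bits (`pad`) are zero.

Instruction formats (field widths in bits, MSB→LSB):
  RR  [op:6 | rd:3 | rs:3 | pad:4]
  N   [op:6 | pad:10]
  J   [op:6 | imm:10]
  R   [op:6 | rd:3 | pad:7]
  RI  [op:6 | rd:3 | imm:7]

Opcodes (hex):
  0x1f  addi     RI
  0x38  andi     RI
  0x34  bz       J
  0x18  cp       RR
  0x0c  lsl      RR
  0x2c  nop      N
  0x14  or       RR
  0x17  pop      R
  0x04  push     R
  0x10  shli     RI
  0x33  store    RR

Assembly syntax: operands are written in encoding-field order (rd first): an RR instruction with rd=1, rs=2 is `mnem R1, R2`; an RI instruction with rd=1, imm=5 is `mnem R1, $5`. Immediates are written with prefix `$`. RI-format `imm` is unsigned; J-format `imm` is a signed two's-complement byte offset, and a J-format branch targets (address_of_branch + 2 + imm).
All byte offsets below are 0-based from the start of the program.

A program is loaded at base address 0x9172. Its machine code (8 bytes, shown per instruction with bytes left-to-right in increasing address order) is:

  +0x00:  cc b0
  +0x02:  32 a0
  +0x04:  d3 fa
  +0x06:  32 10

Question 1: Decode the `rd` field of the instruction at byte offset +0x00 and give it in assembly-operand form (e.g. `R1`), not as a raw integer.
R1

+0x00: cc b0 ⇒ word 0xccb0 (big)
  op=0xccb0>>10=0x33 ⇒ store (RR)
  [9:7] rd=1 = R1
  [6:4] rs=3 = R3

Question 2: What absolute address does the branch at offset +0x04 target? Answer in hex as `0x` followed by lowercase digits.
0x9172

off 0x04: read d3 fa as big → 0xd3fa
  opcode bits[15:10]=0x34: bz/J
  imm@[9:0]=0x3fa (s10→-6) ⇒ $-6
  target = base 0x9172 + off 0x04 + 2 + imm -6 = 0x9172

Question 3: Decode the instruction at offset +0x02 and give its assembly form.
@+02  big-endian(32 a0) = 0x32a0
  top 6b → 0xc → lsl [RR]
  rd: (w>>7)&0x7=0x5 → R5
  rs: (w>>4)&0x7=0x2 → R2

lsl R5, R2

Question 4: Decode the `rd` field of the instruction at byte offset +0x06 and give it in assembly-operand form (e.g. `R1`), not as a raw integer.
R4

off 0x06: read 32 10 as big → 0x3210
  opcode bits[15:10]=0xc: lsl/RR
  rd: (w>>7)&0x7=0x4 → R4
  rs: (w>>4)&0x7=0x1 → R1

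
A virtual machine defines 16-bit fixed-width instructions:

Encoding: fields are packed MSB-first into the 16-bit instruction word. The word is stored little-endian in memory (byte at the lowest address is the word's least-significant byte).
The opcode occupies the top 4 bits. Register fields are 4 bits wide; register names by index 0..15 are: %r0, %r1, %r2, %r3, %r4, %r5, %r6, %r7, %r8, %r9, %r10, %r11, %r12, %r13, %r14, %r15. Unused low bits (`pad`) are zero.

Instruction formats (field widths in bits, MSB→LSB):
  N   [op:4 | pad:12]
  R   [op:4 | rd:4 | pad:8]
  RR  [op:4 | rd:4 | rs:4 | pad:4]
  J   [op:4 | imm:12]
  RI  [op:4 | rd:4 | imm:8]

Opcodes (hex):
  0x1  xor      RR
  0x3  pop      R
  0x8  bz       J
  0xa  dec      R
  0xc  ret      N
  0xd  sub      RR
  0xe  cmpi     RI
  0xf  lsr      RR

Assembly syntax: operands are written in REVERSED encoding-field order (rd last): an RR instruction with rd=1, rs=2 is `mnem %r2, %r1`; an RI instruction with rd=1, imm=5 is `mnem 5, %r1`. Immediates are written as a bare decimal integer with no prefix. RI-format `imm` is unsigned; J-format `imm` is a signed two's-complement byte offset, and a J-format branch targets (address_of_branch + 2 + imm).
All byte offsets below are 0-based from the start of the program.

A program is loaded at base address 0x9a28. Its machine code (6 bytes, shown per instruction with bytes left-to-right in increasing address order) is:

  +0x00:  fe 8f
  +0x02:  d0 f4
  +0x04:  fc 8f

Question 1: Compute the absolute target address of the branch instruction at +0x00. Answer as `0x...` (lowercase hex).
0x9a28

@+00  little-endian(fe 8f) = 0x8ffe
  top 4b → 0x8 → bz [J]
  imm@[11:0]=0xffe (s12→-2) ⇒ -2
  target = base 0x9a28 + off 0x00 + 2 + imm -2 = 0x9a28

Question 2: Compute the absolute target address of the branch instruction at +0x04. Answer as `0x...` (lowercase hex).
+0x04: fc 8f ⇒ word 0x8ffc (little)
  top 4b → 0x8 → bz [J]
  imm@[11:0]=0xffc (s12→-4) ⇒ -4
  target = base 0x9a28 + off 0x04 + 2 + imm -4 = 0x9a2a

0x9a2a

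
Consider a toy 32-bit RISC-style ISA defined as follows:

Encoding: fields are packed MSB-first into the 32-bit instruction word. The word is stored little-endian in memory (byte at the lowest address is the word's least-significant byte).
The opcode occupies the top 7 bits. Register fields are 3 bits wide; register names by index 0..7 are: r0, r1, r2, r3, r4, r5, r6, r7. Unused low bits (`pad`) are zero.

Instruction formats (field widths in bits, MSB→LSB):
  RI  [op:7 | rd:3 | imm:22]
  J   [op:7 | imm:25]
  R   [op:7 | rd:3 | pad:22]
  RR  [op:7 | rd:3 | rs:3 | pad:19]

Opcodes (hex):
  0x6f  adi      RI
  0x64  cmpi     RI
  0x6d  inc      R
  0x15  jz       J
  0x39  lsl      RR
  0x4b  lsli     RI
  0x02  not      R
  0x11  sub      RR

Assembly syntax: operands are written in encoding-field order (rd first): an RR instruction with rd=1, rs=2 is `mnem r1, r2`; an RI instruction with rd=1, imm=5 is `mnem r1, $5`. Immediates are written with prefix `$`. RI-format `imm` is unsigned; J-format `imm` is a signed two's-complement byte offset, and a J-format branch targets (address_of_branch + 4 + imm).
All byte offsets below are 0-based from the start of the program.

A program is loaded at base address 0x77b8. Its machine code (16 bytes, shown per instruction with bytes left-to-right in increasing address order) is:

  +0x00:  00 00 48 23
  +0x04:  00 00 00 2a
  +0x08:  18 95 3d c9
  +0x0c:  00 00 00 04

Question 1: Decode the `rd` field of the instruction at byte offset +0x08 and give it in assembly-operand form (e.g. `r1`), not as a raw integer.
r4

@+08  little-endian(18 95 3d c9) = 0xc93d9518
  opcode bits[31:25]=0x64: cmpi/RI
  [24:22] rd=4 = r4
  [21:0] imm=4035864 = $4035864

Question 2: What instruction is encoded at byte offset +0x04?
@+04  little-endian(00 00 00 2a) = 0x2a000000
  opcode bits[31:25]=0x15: jz/J
  imm@[24:0]=0x0 ⇒ $0

jz $0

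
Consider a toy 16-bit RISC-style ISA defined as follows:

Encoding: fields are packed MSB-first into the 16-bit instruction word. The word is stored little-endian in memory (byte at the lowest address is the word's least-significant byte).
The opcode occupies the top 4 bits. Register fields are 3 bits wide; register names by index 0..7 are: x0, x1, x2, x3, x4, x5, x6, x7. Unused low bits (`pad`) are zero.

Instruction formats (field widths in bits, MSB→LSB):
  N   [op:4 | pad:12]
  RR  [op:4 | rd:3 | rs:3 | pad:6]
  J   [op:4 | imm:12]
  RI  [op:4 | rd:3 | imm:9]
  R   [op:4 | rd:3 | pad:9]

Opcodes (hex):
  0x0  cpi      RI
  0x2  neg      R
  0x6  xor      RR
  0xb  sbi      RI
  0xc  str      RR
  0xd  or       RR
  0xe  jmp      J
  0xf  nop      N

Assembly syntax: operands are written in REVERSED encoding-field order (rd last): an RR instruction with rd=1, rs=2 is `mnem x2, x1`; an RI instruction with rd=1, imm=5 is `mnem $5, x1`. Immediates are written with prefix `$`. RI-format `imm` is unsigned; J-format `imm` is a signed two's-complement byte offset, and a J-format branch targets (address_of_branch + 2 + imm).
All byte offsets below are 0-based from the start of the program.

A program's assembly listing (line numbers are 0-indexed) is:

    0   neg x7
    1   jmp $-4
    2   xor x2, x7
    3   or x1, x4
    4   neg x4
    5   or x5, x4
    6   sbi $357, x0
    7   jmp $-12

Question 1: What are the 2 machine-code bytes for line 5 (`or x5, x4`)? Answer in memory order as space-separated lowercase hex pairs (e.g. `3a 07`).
L5: or op=0xd:4|rd=4:3|rs=5:3|pad=0:6 ⇒ 0xd940 ⇒ little 40 d9

40 d9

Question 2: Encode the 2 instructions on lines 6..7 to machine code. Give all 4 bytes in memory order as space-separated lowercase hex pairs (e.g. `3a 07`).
65 b1 f4 ef

L6: sbi op=0xb:4|rd=0:3|imm=357:9 ⇒ 0xb165 ⇒ little 65 b1
L7: jmp op=0xe:4|imm=-12:12 ⇒ 0xeff4 ⇒ little f4 ef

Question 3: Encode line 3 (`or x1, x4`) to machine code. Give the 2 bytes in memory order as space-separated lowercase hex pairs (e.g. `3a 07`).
3. or fields op=0xd:4|rd=4:3|rs=1:3|pad=0:6 → word d840h → 40 d8

40 d8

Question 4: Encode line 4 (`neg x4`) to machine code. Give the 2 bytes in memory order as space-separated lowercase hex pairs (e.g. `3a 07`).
00 28

4. neg fields op=0x2:4|rd=4:3|pad=0:9 → word 2800h → 00 28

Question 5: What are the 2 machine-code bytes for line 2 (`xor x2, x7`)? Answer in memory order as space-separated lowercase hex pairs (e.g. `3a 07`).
80 6e

line 2 (xor): pack op=0x6:4|rd=7:3|rs=2:3|pad=0:6 = 0x6e80; little→ 80 6e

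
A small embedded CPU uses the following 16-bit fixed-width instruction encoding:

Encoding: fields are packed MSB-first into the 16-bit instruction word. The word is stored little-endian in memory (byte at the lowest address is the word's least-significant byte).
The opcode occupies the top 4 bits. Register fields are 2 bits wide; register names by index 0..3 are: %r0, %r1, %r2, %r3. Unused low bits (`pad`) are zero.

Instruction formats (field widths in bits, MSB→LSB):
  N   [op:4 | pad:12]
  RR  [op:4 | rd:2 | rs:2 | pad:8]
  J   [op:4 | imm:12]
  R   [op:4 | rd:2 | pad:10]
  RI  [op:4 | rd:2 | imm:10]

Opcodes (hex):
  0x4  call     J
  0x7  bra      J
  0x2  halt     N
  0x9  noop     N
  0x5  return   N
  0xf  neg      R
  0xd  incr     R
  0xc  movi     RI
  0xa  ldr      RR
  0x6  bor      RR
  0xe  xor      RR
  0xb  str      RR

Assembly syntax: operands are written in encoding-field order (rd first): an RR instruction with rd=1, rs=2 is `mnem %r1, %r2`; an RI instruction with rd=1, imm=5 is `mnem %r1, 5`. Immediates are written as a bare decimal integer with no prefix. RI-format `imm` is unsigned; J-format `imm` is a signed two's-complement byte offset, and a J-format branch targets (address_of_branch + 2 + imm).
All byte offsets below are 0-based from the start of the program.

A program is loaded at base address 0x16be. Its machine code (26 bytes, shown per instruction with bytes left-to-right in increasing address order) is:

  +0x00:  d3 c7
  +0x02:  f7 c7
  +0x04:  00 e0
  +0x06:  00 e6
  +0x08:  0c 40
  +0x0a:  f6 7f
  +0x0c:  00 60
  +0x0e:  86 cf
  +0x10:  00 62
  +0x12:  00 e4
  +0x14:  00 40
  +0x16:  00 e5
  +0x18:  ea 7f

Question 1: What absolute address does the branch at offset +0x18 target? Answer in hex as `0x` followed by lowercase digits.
0x16c2

+0x18: ea 7f ⇒ word 0x7fea (little)
  op=0x7fea>>12=0x7 ⇒ bra (J)
  imm@[11:0]=0xfea (s12→-22) ⇒ -22
  target = base 0x16be + off 0x18 + 2 + imm -22 = 0x16c2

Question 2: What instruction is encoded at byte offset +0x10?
@+10  little-endian(00 62) = 0x6200
  opcode bits[15:12]=0x6: bor/RR
  rd: (w>>10)&0x3=0x0 → %r0
  rs: (w>>8)&0x3=0x2 → %r2

bor %r0, %r2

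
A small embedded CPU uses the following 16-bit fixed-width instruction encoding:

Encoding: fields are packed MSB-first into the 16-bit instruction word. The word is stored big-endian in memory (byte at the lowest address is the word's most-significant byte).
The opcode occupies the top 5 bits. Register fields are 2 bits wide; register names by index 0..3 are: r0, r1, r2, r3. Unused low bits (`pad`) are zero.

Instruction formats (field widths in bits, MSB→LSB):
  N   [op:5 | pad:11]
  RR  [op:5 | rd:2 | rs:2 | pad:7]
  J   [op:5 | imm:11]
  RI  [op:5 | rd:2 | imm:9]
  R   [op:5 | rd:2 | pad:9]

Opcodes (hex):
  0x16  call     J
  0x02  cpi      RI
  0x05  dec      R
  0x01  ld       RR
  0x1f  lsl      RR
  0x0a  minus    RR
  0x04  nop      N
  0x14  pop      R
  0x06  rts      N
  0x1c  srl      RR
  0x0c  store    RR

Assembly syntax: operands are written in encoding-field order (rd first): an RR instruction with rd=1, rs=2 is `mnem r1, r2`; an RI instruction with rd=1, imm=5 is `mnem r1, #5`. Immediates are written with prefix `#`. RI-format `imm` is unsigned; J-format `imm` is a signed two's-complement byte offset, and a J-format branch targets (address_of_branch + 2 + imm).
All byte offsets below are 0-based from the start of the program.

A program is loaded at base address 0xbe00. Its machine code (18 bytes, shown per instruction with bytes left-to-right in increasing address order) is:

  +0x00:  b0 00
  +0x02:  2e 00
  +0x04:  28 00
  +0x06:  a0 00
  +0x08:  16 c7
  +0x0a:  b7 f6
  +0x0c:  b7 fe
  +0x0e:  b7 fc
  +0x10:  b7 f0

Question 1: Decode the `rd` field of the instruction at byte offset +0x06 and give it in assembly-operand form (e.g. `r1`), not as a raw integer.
@+06  big-endian(a0 00) = 0xa000
  op=0xa000>>11=0x14 ⇒ pop (R)
  [10:9] rd=0 = r0

r0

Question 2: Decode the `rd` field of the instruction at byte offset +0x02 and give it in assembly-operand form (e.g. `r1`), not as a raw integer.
r3

@+02  big-endian(2e 00) = 0x2e00
  opcode bits[15:11]=0x5: dec/R
  [10:9] rd=3 = r3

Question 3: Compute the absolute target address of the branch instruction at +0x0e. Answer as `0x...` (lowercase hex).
@+0e  big-endian(b7 fc) = 0xb7fc
  op=0xb7fc>>11=0x16 ⇒ call (J)
  [10:0] imm=2044 (s11→-4) = #-4
  target = base 0xbe00 + off 0x0e + 2 + imm -4 = 0xbe0c

0xbe0c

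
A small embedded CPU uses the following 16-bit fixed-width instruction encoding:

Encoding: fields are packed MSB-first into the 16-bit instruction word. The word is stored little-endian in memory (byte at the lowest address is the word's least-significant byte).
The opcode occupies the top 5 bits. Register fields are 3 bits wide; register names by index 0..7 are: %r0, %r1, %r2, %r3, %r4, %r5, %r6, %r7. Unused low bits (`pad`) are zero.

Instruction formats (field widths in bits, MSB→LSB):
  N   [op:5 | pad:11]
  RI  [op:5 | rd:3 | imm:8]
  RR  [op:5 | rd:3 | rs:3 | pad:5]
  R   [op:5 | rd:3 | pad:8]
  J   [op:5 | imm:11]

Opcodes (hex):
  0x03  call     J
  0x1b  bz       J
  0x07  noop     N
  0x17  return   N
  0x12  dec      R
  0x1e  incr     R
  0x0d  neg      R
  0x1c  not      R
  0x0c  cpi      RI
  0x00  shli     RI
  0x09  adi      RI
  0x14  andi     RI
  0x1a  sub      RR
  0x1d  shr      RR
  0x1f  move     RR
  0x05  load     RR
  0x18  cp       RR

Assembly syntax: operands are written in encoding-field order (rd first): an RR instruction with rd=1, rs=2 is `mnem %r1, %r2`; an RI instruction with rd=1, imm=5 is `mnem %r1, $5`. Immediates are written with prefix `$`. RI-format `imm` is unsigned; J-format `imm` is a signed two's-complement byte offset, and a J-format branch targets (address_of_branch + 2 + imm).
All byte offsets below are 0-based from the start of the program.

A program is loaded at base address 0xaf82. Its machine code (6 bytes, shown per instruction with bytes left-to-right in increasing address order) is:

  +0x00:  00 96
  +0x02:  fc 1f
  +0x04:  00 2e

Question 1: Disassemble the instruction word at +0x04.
load %r6, %r0

[04] 00 2e → 0x2e00
  op=0x2e00>>11=0x5 ⇒ load (RR)
  rd: (w>>8)&0x7=0x6 → %r6
  rs: (w>>5)&0x7=0x0 → %r0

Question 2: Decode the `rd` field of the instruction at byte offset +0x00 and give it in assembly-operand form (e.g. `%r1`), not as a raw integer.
%r6

off 0x00: read 00 96 as little → 0x9600
  opcode bits[15:11]=0x12: dec/R
  [10:8] rd=6 = %r6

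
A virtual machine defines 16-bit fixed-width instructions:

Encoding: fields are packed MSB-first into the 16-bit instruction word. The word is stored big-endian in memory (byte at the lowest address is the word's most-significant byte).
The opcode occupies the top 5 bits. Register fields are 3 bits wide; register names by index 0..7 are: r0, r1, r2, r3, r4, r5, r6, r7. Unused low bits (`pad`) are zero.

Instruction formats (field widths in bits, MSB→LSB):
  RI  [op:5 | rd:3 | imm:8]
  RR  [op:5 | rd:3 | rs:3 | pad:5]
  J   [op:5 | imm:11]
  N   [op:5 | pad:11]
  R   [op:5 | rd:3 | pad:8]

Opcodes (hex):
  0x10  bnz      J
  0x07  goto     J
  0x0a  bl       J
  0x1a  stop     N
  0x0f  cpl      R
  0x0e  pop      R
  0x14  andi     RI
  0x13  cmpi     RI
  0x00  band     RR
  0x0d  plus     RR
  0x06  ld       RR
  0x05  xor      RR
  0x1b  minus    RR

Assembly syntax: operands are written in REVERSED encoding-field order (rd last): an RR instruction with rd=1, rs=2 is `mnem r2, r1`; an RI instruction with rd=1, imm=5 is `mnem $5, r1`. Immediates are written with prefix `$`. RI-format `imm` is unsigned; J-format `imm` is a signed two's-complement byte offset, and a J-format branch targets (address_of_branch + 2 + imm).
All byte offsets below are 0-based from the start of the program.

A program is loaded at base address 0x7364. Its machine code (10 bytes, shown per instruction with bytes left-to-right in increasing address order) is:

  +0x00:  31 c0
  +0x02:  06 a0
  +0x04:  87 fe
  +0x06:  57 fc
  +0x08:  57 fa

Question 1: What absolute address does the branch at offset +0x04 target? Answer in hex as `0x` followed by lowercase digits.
0x7368

+0x04: 87 fe ⇒ word 0x87fe (big)
  top 5b → 0x10 → bnz [J]
  imm@[10:0]=0x7fe (s11→-2) ⇒ $-2
  target = base 0x7364 + off 0x04 + 2 + imm -2 = 0x7368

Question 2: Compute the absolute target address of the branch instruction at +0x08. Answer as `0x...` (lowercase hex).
off 0x08: read 57 fa as big → 0x57fa
  op=0x57fa>>11=0xa ⇒ bl (J)
  imm@[10:0]=0x7fa (s11→-6) ⇒ $-6
  target = base 0x7364 + off 0x08 + 2 + imm -6 = 0x7368

0x7368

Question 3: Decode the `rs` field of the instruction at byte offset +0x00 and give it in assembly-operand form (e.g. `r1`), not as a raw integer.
[00] 31 c0 → 0x31c0
  op=0x31c0>>11=0x6 ⇒ ld (RR)
  rd: (w>>8)&0x7=0x1 → r1
  rs: (w>>5)&0x7=0x6 → r6

r6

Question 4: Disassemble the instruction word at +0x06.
+0x06: 57 fc ⇒ word 0x57fc (big)
  opcode bits[15:11]=0xa: bl/J
  [10:0] imm=2044 (s11→-4) = $-4

bl $-4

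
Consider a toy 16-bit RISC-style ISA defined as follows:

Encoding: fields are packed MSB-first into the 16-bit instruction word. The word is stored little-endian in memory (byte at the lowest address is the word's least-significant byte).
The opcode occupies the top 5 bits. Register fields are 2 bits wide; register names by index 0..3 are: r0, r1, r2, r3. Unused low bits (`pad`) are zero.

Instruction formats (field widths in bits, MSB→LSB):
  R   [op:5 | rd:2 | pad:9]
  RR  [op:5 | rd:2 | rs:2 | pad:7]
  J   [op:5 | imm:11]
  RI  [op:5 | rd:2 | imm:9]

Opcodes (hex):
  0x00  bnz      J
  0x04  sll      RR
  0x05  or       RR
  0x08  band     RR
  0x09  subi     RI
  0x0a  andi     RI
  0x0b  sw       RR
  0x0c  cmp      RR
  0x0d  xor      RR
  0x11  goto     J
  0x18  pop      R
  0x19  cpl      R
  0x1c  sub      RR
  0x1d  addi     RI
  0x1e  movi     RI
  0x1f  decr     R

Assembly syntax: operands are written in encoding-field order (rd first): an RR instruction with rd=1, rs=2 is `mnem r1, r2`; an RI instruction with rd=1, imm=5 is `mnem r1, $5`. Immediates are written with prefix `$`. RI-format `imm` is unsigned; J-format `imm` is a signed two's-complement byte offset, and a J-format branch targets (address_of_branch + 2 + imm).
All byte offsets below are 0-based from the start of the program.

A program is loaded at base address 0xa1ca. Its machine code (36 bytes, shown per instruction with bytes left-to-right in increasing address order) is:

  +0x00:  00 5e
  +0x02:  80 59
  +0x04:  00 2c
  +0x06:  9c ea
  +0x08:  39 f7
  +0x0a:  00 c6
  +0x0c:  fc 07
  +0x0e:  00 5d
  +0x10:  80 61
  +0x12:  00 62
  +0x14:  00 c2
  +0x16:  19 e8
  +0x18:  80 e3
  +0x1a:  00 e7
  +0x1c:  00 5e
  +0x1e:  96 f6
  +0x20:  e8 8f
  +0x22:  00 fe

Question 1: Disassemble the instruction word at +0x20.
[20] e8 8f → 0x8fe8
  opcode bits[15:11]=0x11: goto/J
  imm: (w>>0)&0x7ff=0x7e8 (s11→-24) → $-24

goto $-24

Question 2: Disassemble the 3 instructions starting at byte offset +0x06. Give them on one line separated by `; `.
addi r1, $156; movi r3, $313; pop r3

off 0x06: read 9c ea as little → 0xea9c
  top 5b → 0x1d → addi [RI]
  rd: (w>>9)&0x3=0x1 → r1
  imm: (w>>0)&0x1ff=0x9c → $156
off 0x08: read 39 f7 as little → 0xf739
  top 5b → 0x1e → movi [RI]
  rd: (w>>9)&0x3=0x3 → r3
  imm: (w>>0)&0x1ff=0x139 → $313
off 0x0a: read 00 c6 as little → 0xc600
  top 5b → 0x18 → pop [R]
  rd: (w>>9)&0x3=0x3 → r3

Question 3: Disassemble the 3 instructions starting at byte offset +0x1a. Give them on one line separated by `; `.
sub r3, r2; sw r3, r0; movi r3, $150

off 0x1a: read 00 e7 as little → 0xe700
  opcode bits[15:11]=0x1c: sub/RR
  rd: (w>>9)&0x3=0x3 → r3
  rs: (w>>7)&0x3=0x2 → r2
off 0x1c: read 00 5e as little → 0x5e00
  opcode bits[15:11]=0xb: sw/RR
  rd: (w>>9)&0x3=0x3 → r3
  rs: (w>>7)&0x3=0x0 → r0
off 0x1e: read 96 f6 as little → 0xf696
  opcode bits[15:11]=0x1e: movi/RI
  rd: (w>>9)&0x3=0x3 → r3
  imm: (w>>0)&0x1ff=0x96 → $150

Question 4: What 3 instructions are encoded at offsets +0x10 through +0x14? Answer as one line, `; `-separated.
[10] 80 61 → 0x6180
  op=0x6180>>11=0xc ⇒ cmp (RR)
  [10:9] rd=0 = r0
  [8:7] rs=3 = r3
[12] 00 62 → 0x6200
  op=0x6200>>11=0xc ⇒ cmp (RR)
  [10:9] rd=1 = r1
  [8:7] rs=0 = r0
[14] 00 c2 → 0xc200
  op=0xc200>>11=0x18 ⇒ pop (R)
  [10:9] rd=1 = r1

cmp r0, r3; cmp r1, r0; pop r1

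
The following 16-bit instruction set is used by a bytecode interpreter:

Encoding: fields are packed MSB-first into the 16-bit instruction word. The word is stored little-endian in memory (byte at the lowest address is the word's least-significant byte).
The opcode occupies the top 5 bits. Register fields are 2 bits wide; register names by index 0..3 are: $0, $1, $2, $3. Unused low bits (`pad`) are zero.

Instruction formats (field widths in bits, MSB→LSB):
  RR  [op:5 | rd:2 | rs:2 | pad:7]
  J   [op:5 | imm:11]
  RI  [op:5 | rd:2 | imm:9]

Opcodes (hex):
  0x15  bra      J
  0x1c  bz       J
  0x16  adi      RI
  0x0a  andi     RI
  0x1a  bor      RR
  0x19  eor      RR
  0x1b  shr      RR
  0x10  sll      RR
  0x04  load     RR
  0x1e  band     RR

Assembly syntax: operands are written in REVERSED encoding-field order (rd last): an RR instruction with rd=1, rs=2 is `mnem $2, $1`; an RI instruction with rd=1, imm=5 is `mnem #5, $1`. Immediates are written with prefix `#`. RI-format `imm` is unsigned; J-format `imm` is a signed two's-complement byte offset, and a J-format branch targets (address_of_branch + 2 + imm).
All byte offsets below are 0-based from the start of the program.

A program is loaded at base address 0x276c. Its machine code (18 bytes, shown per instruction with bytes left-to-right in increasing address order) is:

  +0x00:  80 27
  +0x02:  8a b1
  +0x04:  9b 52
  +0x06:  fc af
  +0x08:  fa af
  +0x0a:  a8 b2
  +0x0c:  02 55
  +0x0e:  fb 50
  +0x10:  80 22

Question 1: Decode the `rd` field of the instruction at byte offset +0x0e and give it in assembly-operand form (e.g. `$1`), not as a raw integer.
off 0x0e: read fb 50 as little → 0x50fb
  top 5b → 0xa → andi [RI]
  rd@[10:9]=0x0 ⇒ $0
  imm@[8:0]=0xfb ⇒ #251

$0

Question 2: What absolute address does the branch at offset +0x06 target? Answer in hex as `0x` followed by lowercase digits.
+0x06: fc af ⇒ word 0xaffc (little)
  opcode bits[15:11]=0x15: bra/J
  imm: (w>>0)&0x7ff=0x7fc (s11→-4) → #-4
  target = base 0x276c + off 0x06 + 2 + imm -4 = 0x2770

0x2770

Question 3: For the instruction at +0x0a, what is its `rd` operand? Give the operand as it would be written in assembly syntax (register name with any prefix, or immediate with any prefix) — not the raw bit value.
$1

@+0a  little-endian(a8 b2) = 0xb2a8
  top 5b → 0x16 → adi [RI]
  [10:9] rd=1 = $1
  [8:0] imm=168 = #168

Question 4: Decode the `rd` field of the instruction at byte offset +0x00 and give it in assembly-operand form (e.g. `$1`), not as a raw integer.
$3

off 0x00: read 80 27 as little → 0x2780
  top 5b → 0x4 → load [RR]
  rd@[10:9]=0x3 ⇒ $3
  rs@[8:7]=0x3 ⇒ $3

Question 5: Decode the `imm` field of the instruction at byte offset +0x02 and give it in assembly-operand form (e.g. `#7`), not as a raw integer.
#394

[02] 8a b1 → 0xb18a
  op=0xb18a>>11=0x16 ⇒ adi (RI)
  rd@[10:9]=0x0 ⇒ $0
  imm@[8:0]=0x18a ⇒ #394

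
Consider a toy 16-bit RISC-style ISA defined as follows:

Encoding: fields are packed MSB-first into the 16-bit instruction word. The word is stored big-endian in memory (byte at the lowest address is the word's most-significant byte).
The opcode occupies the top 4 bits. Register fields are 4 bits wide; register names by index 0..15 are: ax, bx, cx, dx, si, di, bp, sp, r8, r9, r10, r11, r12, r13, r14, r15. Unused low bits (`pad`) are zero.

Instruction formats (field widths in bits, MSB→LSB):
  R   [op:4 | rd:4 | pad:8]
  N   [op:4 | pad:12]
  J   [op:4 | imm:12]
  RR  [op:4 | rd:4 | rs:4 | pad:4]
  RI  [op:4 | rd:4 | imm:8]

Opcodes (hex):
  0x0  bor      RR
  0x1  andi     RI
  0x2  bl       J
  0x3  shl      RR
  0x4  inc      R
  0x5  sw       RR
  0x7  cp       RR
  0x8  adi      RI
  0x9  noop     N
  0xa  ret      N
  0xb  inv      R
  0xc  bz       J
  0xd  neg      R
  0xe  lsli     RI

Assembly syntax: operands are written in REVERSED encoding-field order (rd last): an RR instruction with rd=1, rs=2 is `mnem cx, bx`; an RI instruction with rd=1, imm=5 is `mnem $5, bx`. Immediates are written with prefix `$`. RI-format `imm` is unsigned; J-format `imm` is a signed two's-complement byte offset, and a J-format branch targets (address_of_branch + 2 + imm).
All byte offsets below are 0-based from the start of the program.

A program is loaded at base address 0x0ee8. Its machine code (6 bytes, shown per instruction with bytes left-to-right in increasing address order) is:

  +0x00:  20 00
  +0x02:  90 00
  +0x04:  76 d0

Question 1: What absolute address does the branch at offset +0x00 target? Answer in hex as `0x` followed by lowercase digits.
+0x00: 20 00 ⇒ word 0x2000 (big)
  top 4b → 0x2 → bl [J]
  imm@[11:0]=0x0 ⇒ $0
  target = base 0x0ee8 + off 0x00 + 2 + imm 0 = 0x0eea

0x0eea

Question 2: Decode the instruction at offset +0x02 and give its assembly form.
@+02  big-endian(90 00) = 0x9000
  op=0x9000>>12=0x9 ⇒ noop (N)

noop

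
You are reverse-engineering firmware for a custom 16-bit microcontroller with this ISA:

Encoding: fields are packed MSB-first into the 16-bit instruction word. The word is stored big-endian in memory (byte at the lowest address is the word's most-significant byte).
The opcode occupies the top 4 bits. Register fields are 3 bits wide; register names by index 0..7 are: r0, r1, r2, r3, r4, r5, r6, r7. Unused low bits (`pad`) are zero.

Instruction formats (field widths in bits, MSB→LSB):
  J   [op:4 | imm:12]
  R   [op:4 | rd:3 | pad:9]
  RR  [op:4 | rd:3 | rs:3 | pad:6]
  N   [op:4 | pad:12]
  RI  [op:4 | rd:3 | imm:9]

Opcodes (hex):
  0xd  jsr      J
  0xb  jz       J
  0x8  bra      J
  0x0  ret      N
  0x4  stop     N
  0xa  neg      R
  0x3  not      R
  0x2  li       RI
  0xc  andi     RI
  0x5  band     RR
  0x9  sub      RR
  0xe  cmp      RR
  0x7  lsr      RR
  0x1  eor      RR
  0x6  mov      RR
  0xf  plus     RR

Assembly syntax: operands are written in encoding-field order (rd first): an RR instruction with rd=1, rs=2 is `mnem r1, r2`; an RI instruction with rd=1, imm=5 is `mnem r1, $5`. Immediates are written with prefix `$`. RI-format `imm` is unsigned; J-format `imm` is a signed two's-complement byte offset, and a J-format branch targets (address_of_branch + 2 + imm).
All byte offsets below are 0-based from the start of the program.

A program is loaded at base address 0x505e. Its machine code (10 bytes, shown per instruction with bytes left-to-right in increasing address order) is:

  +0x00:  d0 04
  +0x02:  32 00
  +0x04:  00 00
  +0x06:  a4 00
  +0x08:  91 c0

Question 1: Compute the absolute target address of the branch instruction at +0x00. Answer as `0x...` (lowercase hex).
0x5064

@+00  big-endian(d0 04) = 0xd004
  top 4b → 0xd → jsr [J]
  imm@[11:0]=0x4 ⇒ $4
  target = base 0x505e + off 0x00 + 2 + imm 4 = 0x5064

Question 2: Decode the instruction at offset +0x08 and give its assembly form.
sub r0, r7

@+08  big-endian(91 c0) = 0x91c0
  opcode bits[15:12]=0x9: sub/RR
  [11:9] rd=0 = r0
  [8:6] rs=7 = r7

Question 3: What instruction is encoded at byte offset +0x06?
[06] a4 00 → 0xa400
  top 4b → 0xa → neg [R]
  rd@[11:9]=0x2 ⇒ r2

neg r2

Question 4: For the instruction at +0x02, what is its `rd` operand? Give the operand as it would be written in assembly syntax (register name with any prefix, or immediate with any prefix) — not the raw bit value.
r1

+0x02: 32 00 ⇒ word 0x3200 (big)
  op=0x3200>>12=0x3 ⇒ not (R)
  rd: (w>>9)&0x7=0x1 → r1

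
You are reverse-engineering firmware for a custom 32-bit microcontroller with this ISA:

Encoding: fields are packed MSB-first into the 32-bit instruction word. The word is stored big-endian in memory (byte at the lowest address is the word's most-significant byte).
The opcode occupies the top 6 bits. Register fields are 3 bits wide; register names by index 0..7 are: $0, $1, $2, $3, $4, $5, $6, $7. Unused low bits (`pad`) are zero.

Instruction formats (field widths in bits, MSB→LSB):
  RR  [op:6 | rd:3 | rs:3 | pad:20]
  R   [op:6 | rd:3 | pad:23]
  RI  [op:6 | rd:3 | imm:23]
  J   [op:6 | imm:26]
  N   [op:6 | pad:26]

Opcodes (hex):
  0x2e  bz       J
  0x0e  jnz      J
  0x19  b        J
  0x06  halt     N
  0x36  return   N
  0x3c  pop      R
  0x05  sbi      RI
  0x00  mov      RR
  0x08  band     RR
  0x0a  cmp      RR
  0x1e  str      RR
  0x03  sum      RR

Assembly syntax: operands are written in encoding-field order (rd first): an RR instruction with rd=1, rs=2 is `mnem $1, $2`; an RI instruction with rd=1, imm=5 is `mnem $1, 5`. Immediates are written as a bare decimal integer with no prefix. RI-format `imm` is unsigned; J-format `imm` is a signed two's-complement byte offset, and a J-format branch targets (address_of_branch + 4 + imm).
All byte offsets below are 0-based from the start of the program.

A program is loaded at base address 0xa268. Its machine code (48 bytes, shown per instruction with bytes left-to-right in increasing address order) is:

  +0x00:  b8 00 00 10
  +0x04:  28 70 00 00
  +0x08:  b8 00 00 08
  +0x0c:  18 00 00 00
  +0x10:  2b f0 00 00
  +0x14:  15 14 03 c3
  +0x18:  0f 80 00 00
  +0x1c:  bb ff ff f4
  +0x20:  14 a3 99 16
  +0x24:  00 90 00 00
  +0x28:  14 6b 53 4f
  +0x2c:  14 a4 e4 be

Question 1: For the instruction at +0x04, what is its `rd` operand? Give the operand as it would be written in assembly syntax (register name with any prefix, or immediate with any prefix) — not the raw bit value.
$0

off 0x04: read 28 70 00 00 as big → 0x28700000
  top 6b → 0xa → cmp [RR]
  rd: (w>>23)&0x7=0x0 → $0
  rs: (w>>20)&0x7=0x7 → $7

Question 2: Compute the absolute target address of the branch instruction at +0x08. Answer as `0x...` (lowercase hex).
+0x08: b8 00 00 08 ⇒ word 0xb8000008 (big)
  top 6b → 0x2e → bz [J]
  imm@[25:0]=0x8 ⇒ 8
  target = base 0xa268 + off 0x08 + 4 + imm 8 = 0xa27c

0xa27c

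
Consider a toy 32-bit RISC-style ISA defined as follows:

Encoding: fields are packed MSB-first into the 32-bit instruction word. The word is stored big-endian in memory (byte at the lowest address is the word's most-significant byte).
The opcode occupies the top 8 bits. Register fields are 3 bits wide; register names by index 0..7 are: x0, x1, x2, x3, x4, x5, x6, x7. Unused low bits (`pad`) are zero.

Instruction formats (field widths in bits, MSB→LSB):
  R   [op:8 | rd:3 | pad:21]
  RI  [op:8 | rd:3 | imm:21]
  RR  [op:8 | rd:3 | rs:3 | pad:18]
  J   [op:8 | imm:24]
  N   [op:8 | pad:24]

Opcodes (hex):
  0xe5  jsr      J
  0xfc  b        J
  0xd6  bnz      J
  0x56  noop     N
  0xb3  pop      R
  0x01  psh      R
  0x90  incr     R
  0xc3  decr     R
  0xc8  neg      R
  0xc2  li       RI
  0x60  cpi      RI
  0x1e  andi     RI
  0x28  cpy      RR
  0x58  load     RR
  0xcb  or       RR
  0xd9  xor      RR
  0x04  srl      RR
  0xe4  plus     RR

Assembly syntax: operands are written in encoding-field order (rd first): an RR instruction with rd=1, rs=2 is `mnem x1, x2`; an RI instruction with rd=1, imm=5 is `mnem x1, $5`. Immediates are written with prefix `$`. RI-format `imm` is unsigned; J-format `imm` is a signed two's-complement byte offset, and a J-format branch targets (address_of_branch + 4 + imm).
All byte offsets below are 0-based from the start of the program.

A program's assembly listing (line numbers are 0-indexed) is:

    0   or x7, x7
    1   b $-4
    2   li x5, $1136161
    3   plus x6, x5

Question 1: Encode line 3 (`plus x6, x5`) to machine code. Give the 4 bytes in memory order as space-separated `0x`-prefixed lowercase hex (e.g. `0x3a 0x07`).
3. plus fields op=0xe4:8|rd=6:3|rs=5:3|pad=0:18 → word e4d40000h → e4 d4 00 00

0xe4 0xd4 0x00 0x00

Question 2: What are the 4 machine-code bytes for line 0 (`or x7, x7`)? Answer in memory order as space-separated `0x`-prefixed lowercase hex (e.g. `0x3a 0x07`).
0xcb 0xfc 0x00 0x00

line 0 (or): pack op=0xcb:8|rd=7:3|rs=7:3|pad=0:18 = 0xcbfc0000; big→ cb fc 00 00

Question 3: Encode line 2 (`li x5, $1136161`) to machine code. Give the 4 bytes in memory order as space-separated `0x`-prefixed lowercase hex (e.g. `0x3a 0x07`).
line 2 (li): pack op=0xc2:8|rd=5:3|imm=1136161:21 = 0xc2b15621; big→ c2 b1 56 21

0xc2 0xb1 0x56 0x21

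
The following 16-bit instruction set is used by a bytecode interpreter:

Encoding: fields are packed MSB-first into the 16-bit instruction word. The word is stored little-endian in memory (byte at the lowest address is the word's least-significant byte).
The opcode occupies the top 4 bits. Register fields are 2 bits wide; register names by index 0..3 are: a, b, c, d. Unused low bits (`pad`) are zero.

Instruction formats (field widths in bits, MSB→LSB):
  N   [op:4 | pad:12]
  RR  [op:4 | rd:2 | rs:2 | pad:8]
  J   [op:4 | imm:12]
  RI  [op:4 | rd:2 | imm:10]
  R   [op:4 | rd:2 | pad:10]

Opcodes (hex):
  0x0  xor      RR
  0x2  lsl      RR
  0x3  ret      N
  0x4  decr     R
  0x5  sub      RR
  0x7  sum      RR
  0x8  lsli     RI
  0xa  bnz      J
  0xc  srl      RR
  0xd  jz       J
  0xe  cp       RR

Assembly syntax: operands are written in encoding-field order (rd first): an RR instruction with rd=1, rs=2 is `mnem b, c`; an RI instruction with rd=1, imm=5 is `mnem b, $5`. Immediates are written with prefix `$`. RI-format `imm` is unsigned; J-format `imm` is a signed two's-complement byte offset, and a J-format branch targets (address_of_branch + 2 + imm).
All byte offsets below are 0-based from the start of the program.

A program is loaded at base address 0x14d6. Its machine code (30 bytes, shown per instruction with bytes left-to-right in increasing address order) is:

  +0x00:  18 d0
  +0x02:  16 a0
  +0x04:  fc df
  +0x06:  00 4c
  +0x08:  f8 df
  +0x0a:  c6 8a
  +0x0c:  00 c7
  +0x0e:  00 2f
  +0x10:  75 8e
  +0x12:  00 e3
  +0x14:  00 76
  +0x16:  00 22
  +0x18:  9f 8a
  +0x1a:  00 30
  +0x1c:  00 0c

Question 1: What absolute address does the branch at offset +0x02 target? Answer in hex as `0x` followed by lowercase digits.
0x14f0

+0x02: 16 a0 ⇒ word 0xa016 (little)
  op=0xa016>>12=0xa ⇒ bnz (J)
  imm: (w>>0)&0xfff=0x16 → $22
  target = base 0x14d6 + off 0x02 + 2 + imm 22 = 0x14f0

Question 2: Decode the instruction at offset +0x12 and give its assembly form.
off 0x12: read 00 e3 as little → 0xe300
  opcode bits[15:12]=0xe: cp/RR
  rd: (w>>10)&0x3=0x0 → a
  rs: (w>>8)&0x3=0x3 → d

cp a, d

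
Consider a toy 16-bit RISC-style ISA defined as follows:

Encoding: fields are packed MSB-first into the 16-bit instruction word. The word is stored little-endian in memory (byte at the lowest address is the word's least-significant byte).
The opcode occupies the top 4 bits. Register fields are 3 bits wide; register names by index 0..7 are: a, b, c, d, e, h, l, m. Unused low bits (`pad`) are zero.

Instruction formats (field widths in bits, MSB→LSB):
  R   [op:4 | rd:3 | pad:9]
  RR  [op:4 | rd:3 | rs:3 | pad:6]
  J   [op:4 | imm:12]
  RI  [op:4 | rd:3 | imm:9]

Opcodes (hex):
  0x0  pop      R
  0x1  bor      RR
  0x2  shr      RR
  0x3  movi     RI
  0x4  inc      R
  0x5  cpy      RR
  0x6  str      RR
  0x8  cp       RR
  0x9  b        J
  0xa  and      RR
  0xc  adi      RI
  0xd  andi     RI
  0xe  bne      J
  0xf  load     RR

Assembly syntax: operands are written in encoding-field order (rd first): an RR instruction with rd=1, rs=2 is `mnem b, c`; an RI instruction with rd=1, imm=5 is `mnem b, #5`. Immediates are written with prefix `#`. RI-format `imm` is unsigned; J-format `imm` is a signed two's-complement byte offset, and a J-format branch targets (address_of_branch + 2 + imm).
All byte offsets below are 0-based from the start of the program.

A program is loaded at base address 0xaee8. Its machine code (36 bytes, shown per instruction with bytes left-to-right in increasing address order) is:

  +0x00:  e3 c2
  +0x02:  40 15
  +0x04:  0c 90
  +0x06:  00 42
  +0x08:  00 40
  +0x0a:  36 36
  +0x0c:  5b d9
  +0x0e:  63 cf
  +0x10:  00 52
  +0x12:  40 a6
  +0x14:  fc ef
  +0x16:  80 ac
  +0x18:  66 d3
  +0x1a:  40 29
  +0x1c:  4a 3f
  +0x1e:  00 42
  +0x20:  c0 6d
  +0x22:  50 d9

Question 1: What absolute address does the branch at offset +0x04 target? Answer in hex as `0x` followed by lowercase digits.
0xaefa

off 0x04: read 0c 90 as little → 0x900c
  op=0x900c>>12=0x9 ⇒ b (J)
  imm: (w>>0)&0xfff=0xc → #12
  target = base 0xaee8 + off 0x04 + 2 + imm 12 = 0xaefa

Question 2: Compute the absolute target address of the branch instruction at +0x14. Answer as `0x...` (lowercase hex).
0xaefa

+0x14: fc ef ⇒ word 0xeffc (little)
  top 4b → 0xe → bne [J]
  imm@[11:0]=0xffc (s12→-4) ⇒ #-4
  target = base 0xaee8 + off 0x14 + 2 + imm -4 = 0xaefa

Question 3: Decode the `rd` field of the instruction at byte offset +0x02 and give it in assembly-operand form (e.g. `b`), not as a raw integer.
c

@+02  little-endian(40 15) = 0x1540
  opcode bits[15:12]=0x1: bor/RR
  [11:9] rd=2 = c
  [8:6] rs=5 = h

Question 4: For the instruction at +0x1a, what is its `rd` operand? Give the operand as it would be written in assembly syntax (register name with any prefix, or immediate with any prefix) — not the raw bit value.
[1a] 40 29 → 0x2940
  top 4b → 0x2 → shr [RR]
  rd@[11:9]=0x4 ⇒ e
  rs@[8:6]=0x5 ⇒ h

e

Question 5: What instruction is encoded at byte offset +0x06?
[06] 00 42 → 0x4200
  top 4b → 0x4 → inc [R]
  rd: (w>>9)&0x7=0x1 → b

inc b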